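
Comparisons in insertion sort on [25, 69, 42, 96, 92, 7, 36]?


Algorithm: insertion sort
Input: [25, 69, 42, 96, 92, 7, 36]
Sorted: [7, 25, 36, 42, 69, 92, 96]

16


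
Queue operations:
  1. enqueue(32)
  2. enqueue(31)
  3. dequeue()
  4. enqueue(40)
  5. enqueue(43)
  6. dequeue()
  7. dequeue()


enqueue(32) -> [32]
enqueue(31) -> [32, 31]
dequeue()->32, [31]
enqueue(40) -> [31, 40]
enqueue(43) -> [31, 40, 43]
dequeue()->31, [40, 43]
dequeue()->40, [43]

Final queue: [43]


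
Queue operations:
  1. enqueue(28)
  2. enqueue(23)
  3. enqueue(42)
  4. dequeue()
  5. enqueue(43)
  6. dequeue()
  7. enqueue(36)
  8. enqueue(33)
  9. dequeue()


enqueue(28) -> [28]
enqueue(23) -> [28, 23]
enqueue(42) -> [28, 23, 42]
dequeue()->28, [23, 42]
enqueue(43) -> [23, 42, 43]
dequeue()->23, [42, 43]
enqueue(36) -> [42, 43, 36]
enqueue(33) -> [42, 43, 36, 33]
dequeue()->42, [43, 36, 33]

Final queue: [43, 36, 33]


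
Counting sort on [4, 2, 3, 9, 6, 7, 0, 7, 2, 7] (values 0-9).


Input: [4, 2, 3, 9, 6, 7, 0, 7, 2, 7]
Counts: [1, 0, 2, 1, 1, 0, 1, 3, 0, 1]

Sorted: [0, 2, 2, 3, 4, 6, 7, 7, 7, 9]


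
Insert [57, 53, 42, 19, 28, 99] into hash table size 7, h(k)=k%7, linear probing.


Insert 57: h=1 -> slot 1
Insert 53: h=4 -> slot 4
Insert 42: h=0 -> slot 0
Insert 19: h=5 -> slot 5
Insert 28: h=0, 2 probes -> slot 2
Insert 99: h=1, 2 probes -> slot 3

Table: [42, 57, 28, 99, 53, 19, None]


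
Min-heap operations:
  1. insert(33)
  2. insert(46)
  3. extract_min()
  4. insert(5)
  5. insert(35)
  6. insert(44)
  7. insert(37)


insert(33) -> [33]
insert(46) -> [33, 46]
extract_min()->33, [46]
insert(5) -> [5, 46]
insert(35) -> [5, 46, 35]
insert(44) -> [5, 44, 35, 46]
insert(37) -> [5, 37, 35, 46, 44]

Final heap: [5, 37, 35, 46, 44]


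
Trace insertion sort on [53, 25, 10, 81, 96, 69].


Initial: [53, 25, 10, 81, 96, 69]
Insert 25: [25, 53, 10, 81, 96, 69]
Insert 10: [10, 25, 53, 81, 96, 69]
Insert 81: [10, 25, 53, 81, 96, 69]
Insert 96: [10, 25, 53, 81, 96, 69]
Insert 69: [10, 25, 53, 69, 81, 96]

Sorted: [10, 25, 53, 69, 81, 96]


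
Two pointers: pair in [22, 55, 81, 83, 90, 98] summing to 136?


lo=0(22)+hi=5(98)=120
lo=1(55)+hi=5(98)=153
lo=1(55)+hi=4(90)=145
lo=1(55)+hi=3(83)=138
lo=1(55)+hi=2(81)=136

Yes: 55+81=136


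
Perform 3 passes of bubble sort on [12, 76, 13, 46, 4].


Initial: [12, 76, 13, 46, 4]
Pass 1: [12, 13, 46, 4, 76] (3 swaps)
Pass 2: [12, 13, 4, 46, 76] (1 swaps)
Pass 3: [12, 4, 13, 46, 76] (1 swaps)

After 3 passes: [12, 4, 13, 46, 76]


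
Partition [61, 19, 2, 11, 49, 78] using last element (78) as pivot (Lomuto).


Pivot: 78
  61 <= 78: advance i (no swap)
  19 <= 78: advance i (no swap)
  2 <= 78: advance i (no swap)
  11 <= 78: advance i (no swap)
  49 <= 78: advance i (no swap)
Place pivot at 5: [61, 19, 2, 11, 49, 78]

Partitioned: [61, 19, 2, 11, 49, 78]


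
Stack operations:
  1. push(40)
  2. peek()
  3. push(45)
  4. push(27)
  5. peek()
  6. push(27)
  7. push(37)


push(40) -> [40]
peek()->40
push(45) -> [40, 45]
push(27) -> [40, 45, 27]
peek()->27
push(27) -> [40, 45, 27, 27]
push(37) -> [40, 45, 27, 27, 37]

Final stack: [40, 45, 27, 27, 37]


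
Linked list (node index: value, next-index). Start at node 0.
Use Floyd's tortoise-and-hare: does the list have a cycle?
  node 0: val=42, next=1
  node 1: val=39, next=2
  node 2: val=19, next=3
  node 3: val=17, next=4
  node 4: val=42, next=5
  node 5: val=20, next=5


Floyd's tortoise (slow, +1) and hare (fast, +2):
  init: slow=0, fast=0
  step 1: slow=1, fast=2
  step 2: slow=2, fast=4
  step 3: slow=3, fast=5
  step 4: slow=4, fast=5
  step 5: slow=5, fast=5
  slow == fast at node 5: cycle detected

Cycle: yes


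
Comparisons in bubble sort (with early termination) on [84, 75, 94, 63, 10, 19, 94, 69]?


Algorithm: bubble sort (with early termination)
Input: [84, 75, 94, 63, 10, 19, 94, 69]
Sorted: [10, 19, 63, 69, 75, 84, 94, 94]

25


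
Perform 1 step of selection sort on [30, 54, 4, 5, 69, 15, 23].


Initial: [30, 54, 4, 5, 69, 15, 23]
Step 1: min=4 at 2
  Swap: [4, 54, 30, 5, 69, 15, 23]

After 1 step: [4, 54, 30, 5, 69, 15, 23]


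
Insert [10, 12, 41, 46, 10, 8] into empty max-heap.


Insert 10: [10]
Insert 12: [12, 10]
Insert 41: [41, 10, 12]
Insert 46: [46, 41, 12, 10]
Insert 10: [46, 41, 12, 10, 10]
Insert 8: [46, 41, 12, 10, 10, 8]

Final heap: [46, 41, 12, 10, 10, 8]


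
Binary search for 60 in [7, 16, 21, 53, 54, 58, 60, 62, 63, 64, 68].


Step 1: lo=0, hi=10, mid=5, val=58
Step 2: lo=6, hi=10, mid=8, val=63
Step 3: lo=6, hi=7, mid=6, val=60

Found at index 6


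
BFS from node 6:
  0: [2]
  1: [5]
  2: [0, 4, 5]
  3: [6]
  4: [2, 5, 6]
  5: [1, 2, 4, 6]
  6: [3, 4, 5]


Visit 6, enqueue [3, 4, 5]
Visit 3, enqueue []
Visit 4, enqueue [2]
Visit 5, enqueue [1]
Visit 2, enqueue [0]
Visit 1, enqueue []
Visit 0, enqueue []

BFS order: [6, 3, 4, 5, 2, 1, 0]


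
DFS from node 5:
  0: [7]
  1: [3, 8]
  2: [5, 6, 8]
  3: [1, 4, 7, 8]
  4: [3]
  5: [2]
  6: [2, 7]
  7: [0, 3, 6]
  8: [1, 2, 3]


Visit 5, push [2]
Visit 2, push [8, 6]
Visit 6, push [7]
Visit 7, push [3, 0]
Visit 0, push []
Visit 3, push [8, 4, 1]
Visit 1, push [8]
Visit 8, push []
Visit 4, push []

DFS order: [5, 2, 6, 7, 0, 3, 1, 8, 4]


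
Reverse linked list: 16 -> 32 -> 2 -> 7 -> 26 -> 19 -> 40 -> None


Step 1: curr=16, set curr.next=prev(None) | reversed so far: 16
Step 2: curr=32, set curr.next=prev(16) | reversed so far: 32 -> 16
Step 3: curr=2, set curr.next=prev(32) | reversed so far: 2 -> 32 -> 16
Step 4: curr=7, set curr.next=prev(2) | reversed so far: 7 -> 2 -> 32 -> 16
Step 5: curr=26, set curr.next=prev(7) | reversed so far: 26 -> 7 -> 2 -> 32 -> 16
Step 6: curr=19, set curr.next=prev(26) | reversed so far: 19 -> 26 -> 7 -> 2 -> 32 -> 16
Step 7: curr=40, set curr.next=prev(19) | reversed so far: 40 -> 19 -> 26 -> 7 -> 2 -> 32 -> 16

40 -> 19 -> 26 -> 7 -> 2 -> 32 -> 16 -> None


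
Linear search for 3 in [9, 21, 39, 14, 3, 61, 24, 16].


i=0: 9!=3
i=1: 21!=3
i=2: 39!=3
i=3: 14!=3
i=4: 3==3 found!

Found at 4, 5 comps


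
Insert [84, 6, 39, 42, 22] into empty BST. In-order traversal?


Insert 84: root
Insert 6: L from 84
Insert 39: L from 84 -> R from 6
Insert 42: L from 84 -> R from 6 -> R from 39
Insert 22: L from 84 -> R from 6 -> L from 39

In-order: [6, 22, 39, 42, 84]


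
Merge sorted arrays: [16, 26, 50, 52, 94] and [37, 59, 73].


Take 16 from A
Take 26 from A
Take 37 from B
Take 50 from A
Take 52 from A
Take 59 from B
Take 73 from B

Merged: [16, 26, 37, 50, 52, 59, 73, 94]


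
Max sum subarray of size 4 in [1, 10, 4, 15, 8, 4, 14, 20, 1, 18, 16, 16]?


[0:4]: 30
[1:5]: 37
[2:6]: 31
[3:7]: 41
[4:8]: 46
[5:9]: 39
[6:10]: 53
[7:11]: 55
[8:12]: 51

Max: 55 at [7:11]


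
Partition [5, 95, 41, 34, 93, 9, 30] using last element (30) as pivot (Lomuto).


Pivot: 30
  5 <= 30: advance i (no swap)
  9 <= 30: swap -> [5, 9, 41, 34, 93, 95, 30]
Place pivot at 2: [5, 9, 30, 34, 93, 95, 41]

Partitioned: [5, 9, 30, 34, 93, 95, 41]


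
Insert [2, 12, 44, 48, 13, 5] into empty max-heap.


Insert 2: [2]
Insert 12: [12, 2]
Insert 44: [44, 2, 12]
Insert 48: [48, 44, 12, 2]
Insert 13: [48, 44, 12, 2, 13]
Insert 5: [48, 44, 12, 2, 13, 5]

Final heap: [48, 44, 12, 2, 13, 5]


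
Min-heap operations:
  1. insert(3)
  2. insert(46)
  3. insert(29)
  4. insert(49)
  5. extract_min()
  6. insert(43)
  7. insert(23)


insert(3) -> [3]
insert(46) -> [3, 46]
insert(29) -> [3, 46, 29]
insert(49) -> [3, 46, 29, 49]
extract_min()->3, [29, 46, 49]
insert(43) -> [29, 43, 49, 46]
insert(23) -> [23, 29, 49, 46, 43]

Final heap: [23, 29, 49, 46, 43]


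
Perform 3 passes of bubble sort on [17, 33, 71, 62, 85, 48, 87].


Initial: [17, 33, 71, 62, 85, 48, 87]
Pass 1: [17, 33, 62, 71, 48, 85, 87] (2 swaps)
Pass 2: [17, 33, 62, 48, 71, 85, 87] (1 swaps)
Pass 3: [17, 33, 48, 62, 71, 85, 87] (1 swaps)

After 3 passes: [17, 33, 48, 62, 71, 85, 87]


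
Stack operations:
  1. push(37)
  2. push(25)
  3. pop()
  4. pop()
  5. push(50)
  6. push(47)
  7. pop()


push(37) -> [37]
push(25) -> [37, 25]
pop()->25, [37]
pop()->37, []
push(50) -> [50]
push(47) -> [50, 47]
pop()->47, [50]

Final stack: [50]


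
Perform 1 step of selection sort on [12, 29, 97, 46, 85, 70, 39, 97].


Initial: [12, 29, 97, 46, 85, 70, 39, 97]
Step 1: min=12 at 0
  Swap: [12, 29, 97, 46, 85, 70, 39, 97]

After 1 step: [12, 29, 97, 46, 85, 70, 39, 97]


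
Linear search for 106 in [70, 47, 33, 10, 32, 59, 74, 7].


i=0: 70!=106
i=1: 47!=106
i=2: 33!=106
i=3: 10!=106
i=4: 32!=106
i=5: 59!=106
i=6: 74!=106
i=7: 7!=106

Not found, 8 comps


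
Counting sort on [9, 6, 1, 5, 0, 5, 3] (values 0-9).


Input: [9, 6, 1, 5, 0, 5, 3]
Counts: [1, 1, 0, 1, 0, 2, 1, 0, 0, 1]

Sorted: [0, 1, 3, 5, 5, 6, 9]


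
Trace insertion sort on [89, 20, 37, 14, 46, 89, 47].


Initial: [89, 20, 37, 14, 46, 89, 47]
Insert 20: [20, 89, 37, 14, 46, 89, 47]
Insert 37: [20, 37, 89, 14, 46, 89, 47]
Insert 14: [14, 20, 37, 89, 46, 89, 47]
Insert 46: [14, 20, 37, 46, 89, 89, 47]
Insert 89: [14, 20, 37, 46, 89, 89, 47]
Insert 47: [14, 20, 37, 46, 47, 89, 89]

Sorted: [14, 20, 37, 46, 47, 89, 89]


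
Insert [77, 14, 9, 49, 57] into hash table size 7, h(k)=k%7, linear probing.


Insert 77: h=0 -> slot 0
Insert 14: h=0, 1 probes -> slot 1
Insert 9: h=2 -> slot 2
Insert 49: h=0, 3 probes -> slot 3
Insert 57: h=1, 3 probes -> slot 4

Table: [77, 14, 9, 49, 57, None, None]


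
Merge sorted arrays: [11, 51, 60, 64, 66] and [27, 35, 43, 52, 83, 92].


Take 11 from A
Take 27 from B
Take 35 from B
Take 43 from B
Take 51 from A
Take 52 from B
Take 60 from A
Take 64 from A
Take 66 from A

Merged: [11, 27, 35, 43, 51, 52, 60, 64, 66, 83, 92]


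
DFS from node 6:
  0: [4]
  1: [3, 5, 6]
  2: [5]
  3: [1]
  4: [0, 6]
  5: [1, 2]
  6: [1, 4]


Visit 6, push [4, 1]
Visit 1, push [5, 3]
Visit 3, push []
Visit 5, push [2]
Visit 2, push []
Visit 4, push [0]
Visit 0, push []

DFS order: [6, 1, 3, 5, 2, 4, 0]


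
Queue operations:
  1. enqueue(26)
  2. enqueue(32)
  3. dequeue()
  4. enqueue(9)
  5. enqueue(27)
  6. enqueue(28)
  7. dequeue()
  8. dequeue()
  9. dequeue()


enqueue(26) -> [26]
enqueue(32) -> [26, 32]
dequeue()->26, [32]
enqueue(9) -> [32, 9]
enqueue(27) -> [32, 9, 27]
enqueue(28) -> [32, 9, 27, 28]
dequeue()->32, [9, 27, 28]
dequeue()->9, [27, 28]
dequeue()->27, [28]

Final queue: [28]


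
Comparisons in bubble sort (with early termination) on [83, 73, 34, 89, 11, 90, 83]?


Algorithm: bubble sort (with early termination)
Input: [83, 73, 34, 89, 11, 90, 83]
Sorted: [11, 34, 73, 83, 83, 89, 90]

20


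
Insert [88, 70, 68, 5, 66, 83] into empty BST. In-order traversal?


Insert 88: root
Insert 70: L from 88
Insert 68: L from 88 -> L from 70
Insert 5: L from 88 -> L from 70 -> L from 68
Insert 66: L from 88 -> L from 70 -> L from 68 -> R from 5
Insert 83: L from 88 -> R from 70

In-order: [5, 66, 68, 70, 83, 88]


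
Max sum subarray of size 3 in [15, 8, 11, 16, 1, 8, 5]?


[0:3]: 34
[1:4]: 35
[2:5]: 28
[3:6]: 25
[4:7]: 14

Max: 35 at [1:4]


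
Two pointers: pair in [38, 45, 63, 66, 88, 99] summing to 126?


lo=0(38)+hi=5(99)=137
lo=0(38)+hi=4(88)=126

Yes: 38+88=126


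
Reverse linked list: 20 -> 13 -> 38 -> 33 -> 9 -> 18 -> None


Step 1: curr=20, set curr.next=prev(None) | reversed so far: 20
Step 2: curr=13, set curr.next=prev(20) | reversed so far: 13 -> 20
Step 3: curr=38, set curr.next=prev(13) | reversed so far: 38 -> 13 -> 20
Step 4: curr=33, set curr.next=prev(38) | reversed so far: 33 -> 38 -> 13 -> 20
Step 5: curr=9, set curr.next=prev(33) | reversed so far: 9 -> 33 -> 38 -> 13 -> 20
Step 6: curr=18, set curr.next=prev(9) | reversed so far: 18 -> 9 -> 33 -> 38 -> 13 -> 20

18 -> 9 -> 33 -> 38 -> 13 -> 20 -> None


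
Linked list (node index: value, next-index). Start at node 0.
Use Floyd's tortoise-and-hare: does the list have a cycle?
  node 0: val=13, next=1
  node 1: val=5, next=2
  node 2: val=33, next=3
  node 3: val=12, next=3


Floyd's tortoise (slow, +1) and hare (fast, +2):
  init: slow=0, fast=0
  step 1: slow=1, fast=2
  step 2: slow=2, fast=3
  step 3: slow=3, fast=3
  slow == fast at node 3: cycle detected

Cycle: yes


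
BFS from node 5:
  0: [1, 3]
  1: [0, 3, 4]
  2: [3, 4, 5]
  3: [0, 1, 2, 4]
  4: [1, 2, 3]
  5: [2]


Visit 5, enqueue [2]
Visit 2, enqueue [3, 4]
Visit 3, enqueue [0, 1]
Visit 4, enqueue []
Visit 0, enqueue []
Visit 1, enqueue []

BFS order: [5, 2, 3, 4, 0, 1]


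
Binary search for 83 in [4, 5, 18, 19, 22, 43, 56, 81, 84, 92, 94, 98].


Step 1: lo=0, hi=11, mid=5, val=43
Step 2: lo=6, hi=11, mid=8, val=84
Step 3: lo=6, hi=7, mid=6, val=56
Step 4: lo=7, hi=7, mid=7, val=81

Not found


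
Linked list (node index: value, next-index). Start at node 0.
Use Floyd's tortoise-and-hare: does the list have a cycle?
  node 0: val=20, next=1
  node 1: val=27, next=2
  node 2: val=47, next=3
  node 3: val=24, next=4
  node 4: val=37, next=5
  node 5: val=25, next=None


Floyd's tortoise (slow, +1) and hare (fast, +2):
  init: slow=0, fast=0
  step 1: slow=1, fast=2
  step 2: slow=2, fast=4
  step 3: fast 4->5->None, no cycle

Cycle: no


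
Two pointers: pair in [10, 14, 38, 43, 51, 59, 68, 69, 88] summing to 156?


lo=0(10)+hi=8(88)=98
lo=1(14)+hi=8(88)=102
lo=2(38)+hi=8(88)=126
lo=3(43)+hi=8(88)=131
lo=4(51)+hi=8(88)=139
lo=5(59)+hi=8(88)=147
lo=6(68)+hi=8(88)=156

Yes: 68+88=156


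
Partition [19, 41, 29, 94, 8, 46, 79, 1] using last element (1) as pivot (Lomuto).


Pivot: 1
Place pivot at 0: [1, 41, 29, 94, 8, 46, 79, 19]

Partitioned: [1, 41, 29, 94, 8, 46, 79, 19]


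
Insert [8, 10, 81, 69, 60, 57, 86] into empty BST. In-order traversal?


Insert 8: root
Insert 10: R from 8
Insert 81: R from 8 -> R from 10
Insert 69: R from 8 -> R from 10 -> L from 81
Insert 60: R from 8 -> R from 10 -> L from 81 -> L from 69
Insert 57: R from 8 -> R from 10 -> L from 81 -> L from 69 -> L from 60
Insert 86: R from 8 -> R from 10 -> R from 81

In-order: [8, 10, 57, 60, 69, 81, 86]


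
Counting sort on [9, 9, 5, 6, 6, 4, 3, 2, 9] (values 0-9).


Input: [9, 9, 5, 6, 6, 4, 3, 2, 9]
Counts: [0, 0, 1, 1, 1, 1, 2, 0, 0, 3]

Sorted: [2, 3, 4, 5, 6, 6, 9, 9, 9]


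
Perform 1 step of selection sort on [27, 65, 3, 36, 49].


Initial: [27, 65, 3, 36, 49]
Step 1: min=3 at 2
  Swap: [3, 65, 27, 36, 49]

After 1 step: [3, 65, 27, 36, 49]


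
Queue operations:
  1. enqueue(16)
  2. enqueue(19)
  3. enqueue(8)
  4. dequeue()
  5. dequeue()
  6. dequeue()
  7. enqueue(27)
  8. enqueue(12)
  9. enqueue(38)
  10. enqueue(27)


enqueue(16) -> [16]
enqueue(19) -> [16, 19]
enqueue(8) -> [16, 19, 8]
dequeue()->16, [19, 8]
dequeue()->19, [8]
dequeue()->8, []
enqueue(27) -> [27]
enqueue(12) -> [27, 12]
enqueue(38) -> [27, 12, 38]
enqueue(27) -> [27, 12, 38, 27]

Final queue: [27, 12, 38, 27]


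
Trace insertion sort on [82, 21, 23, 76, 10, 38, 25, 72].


Initial: [82, 21, 23, 76, 10, 38, 25, 72]
Insert 21: [21, 82, 23, 76, 10, 38, 25, 72]
Insert 23: [21, 23, 82, 76, 10, 38, 25, 72]
Insert 76: [21, 23, 76, 82, 10, 38, 25, 72]
Insert 10: [10, 21, 23, 76, 82, 38, 25, 72]
Insert 38: [10, 21, 23, 38, 76, 82, 25, 72]
Insert 25: [10, 21, 23, 25, 38, 76, 82, 72]
Insert 72: [10, 21, 23, 25, 38, 72, 76, 82]

Sorted: [10, 21, 23, 25, 38, 72, 76, 82]


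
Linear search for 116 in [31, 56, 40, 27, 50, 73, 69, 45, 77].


i=0: 31!=116
i=1: 56!=116
i=2: 40!=116
i=3: 27!=116
i=4: 50!=116
i=5: 73!=116
i=6: 69!=116
i=7: 45!=116
i=8: 77!=116

Not found, 9 comps


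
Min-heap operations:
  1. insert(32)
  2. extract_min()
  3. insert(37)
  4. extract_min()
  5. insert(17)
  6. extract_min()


insert(32) -> [32]
extract_min()->32, []
insert(37) -> [37]
extract_min()->37, []
insert(17) -> [17]
extract_min()->17, []

Final heap: []


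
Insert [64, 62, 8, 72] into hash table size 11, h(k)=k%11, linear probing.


Insert 64: h=9 -> slot 9
Insert 62: h=7 -> slot 7
Insert 8: h=8 -> slot 8
Insert 72: h=6 -> slot 6

Table: [None, None, None, None, None, None, 72, 62, 8, 64, None]


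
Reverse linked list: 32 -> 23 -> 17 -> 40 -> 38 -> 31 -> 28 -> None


Step 1: curr=32, set curr.next=prev(None) | reversed so far: 32
Step 2: curr=23, set curr.next=prev(32) | reversed so far: 23 -> 32
Step 3: curr=17, set curr.next=prev(23) | reversed so far: 17 -> 23 -> 32
Step 4: curr=40, set curr.next=prev(17) | reversed so far: 40 -> 17 -> 23 -> 32
Step 5: curr=38, set curr.next=prev(40) | reversed so far: 38 -> 40 -> 17 -> 23 -> 32
Step 6: curr=31, set curr.next=prev(38) | reversed so far: 31 -> 38 -> 40 -> 17 -> 23 -> 32
Step 7: curr=28, set curr.next=prev(31) | reversed so far: 28 -> 31 -> 38 -> 40 -> 17 -> 23 -> 32

28 -> 31 -> 38 -> 40 -> 17 -> 23 -> 32 -> None


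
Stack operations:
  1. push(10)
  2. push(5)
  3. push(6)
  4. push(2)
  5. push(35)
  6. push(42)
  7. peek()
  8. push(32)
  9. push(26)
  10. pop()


push(10) -> [10]
push(5) -> [10, 5]
push(6) -> [10, 5, 6]
push(2) -> [10, 5, 6, 2]
push(35) -> [10, 5, 6, 2, 35]
push(42) -> [10, 5, 6, 2, 35, 42]
peek()->42
push(32) -> [10, 5, 6, 2, 35, 42, 32]
push(26) -> [10, 5, 6, 2, 35, 42, 32, 26]
pop()->26, [10, 5, 6, 2, 35, 42, 32]

Final stack: [10, 5, 6, 2, 35, 42, 32]


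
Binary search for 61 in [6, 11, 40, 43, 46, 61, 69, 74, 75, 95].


Step 1: lo=0, hi=9, mid=4, val=46
Step 2: lo=5, hi=9, mid=7, val=74
Step 3: lo=5, hi=6, mid=5, val=61

Found at index 5


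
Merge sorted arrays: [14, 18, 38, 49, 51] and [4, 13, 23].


Take 4 from B
Take 13 from B
Take 14 from A
Take 18 from A
Take 23 from B

Merged: [4, 13, 14, 18, 23, 38, 49, 51]


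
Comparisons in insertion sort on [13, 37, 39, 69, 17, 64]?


Algorithm: insertion sort
Input: [13, 37, 39, 69, 17, 64]
Sorted: [13, 17, 37, 39, 64, 69]

9


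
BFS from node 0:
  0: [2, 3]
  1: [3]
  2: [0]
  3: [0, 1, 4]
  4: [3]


Visit 0, enqueue [2, 3]
Visit 2, enqueue []
Visit 3, enqueue [1, 4]
Visit 1, enqueue []
Visit 4, enqueue []

BFS order: [0, 2, 3, 1, 4]


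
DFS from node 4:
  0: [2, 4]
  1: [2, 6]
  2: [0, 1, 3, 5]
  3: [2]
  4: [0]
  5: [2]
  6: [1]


Visit 4, push [0]
Visit 0, push [2]
Visit 2, push [5, 3, 1]
Visit 1, push [6]
Visit 6, push []
Visit 3, push []
Visit 5, push []

DFS order: [4, 0, 2, 1, 6, 3, 5]


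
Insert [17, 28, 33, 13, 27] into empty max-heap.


Insert 17: [17]
Insert 28: [28, 17]
Insert 33: [33, 17, 28]
Insert 13: [33, 17, 28, 13]
Insert 27: [33, 27, 28, 13, 17]

Final heap: [33, 27, 28, 13, 17]


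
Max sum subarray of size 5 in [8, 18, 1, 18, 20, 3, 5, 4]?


[0:5]: 65
[1:6]: 60
[2:7]: 47
[3:8]: 50

Max: 65 at [0:5]


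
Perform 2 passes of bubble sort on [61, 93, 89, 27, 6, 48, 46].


Initial: [61, 93, 89, 27, 6, 48, 46]
Pass 1: [61, 89, 27, 6, 48, 46, 93] (5 swaps)
Pass 2: [61, 27, 6, 48, 46, 89, 93] (4 swaps)

After 2 passes: [61, 27, 6, 48, 46, 89, 93]


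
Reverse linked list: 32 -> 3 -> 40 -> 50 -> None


Step 1: curr=32, set curr.next=prev(None) | reversed so far: 32
Step 2: curr=3, set curr.next=prev(32) | reversed so far: 3 -> 32
Step 3: curr=40, set curr.next=prev(3) | reversed so far: 40 -> 3 -> 32
Step 4: curr=50, set curr.next=prev(40) | reversed so far: 50 -> 40 -> 3 -> 32

50 -> 40 -> 3 -> 32 -> None


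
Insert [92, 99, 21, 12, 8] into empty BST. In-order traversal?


Insert 92: root
Insert 99: R from 92
Insert 21: L from 92
Insert 12: L from 92 -> L from 21
Insert 8: L from 92 -> L from 21 -> L from 12

In-order: [8, 12, 21, 92, 99]


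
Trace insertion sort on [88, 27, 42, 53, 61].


Initial: [88, 27, 42, 53, 61]
Insert 27: [27, 88, 42, 53, 61]
Insert 42: [27, 42, 88, 53, 61]
Insert 53: [27, 42, 53, 88, 61]
Insert 61: [27, 42, 53, 61, 88]

Sorted: [27, 42, 53, 61, 88]


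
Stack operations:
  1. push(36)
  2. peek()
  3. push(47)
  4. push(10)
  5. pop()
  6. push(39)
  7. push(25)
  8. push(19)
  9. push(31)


push(36) -> [36]
peek()->36
push(47) -> [36, 47]
push(10) -> [36, 47, 10]
pop()->10, [36, 47]
push(39) -> [36, 47, 39]
push(25) -> [36, 47, 39, 25]
push(19) -> [36, 47, 39, 25, 19]
push(31) -> [36, 47, 39, 25, 19, 31]

Final stack: [36, 47, 39, 25, 19, 31]


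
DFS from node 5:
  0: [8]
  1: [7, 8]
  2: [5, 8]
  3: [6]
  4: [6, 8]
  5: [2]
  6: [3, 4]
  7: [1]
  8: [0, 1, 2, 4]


Visit 5, push [2]
Visit 2, push [8]
Visit 8, push [4, 1, 0]
Visit 0, push []
Visit 1, push [7]
Visit 7, push []
Visit 4, push [6]
Visit 6, push [3]
Visit 3, push []

DFS order: [5, 2, 8, 0, 1, 7, 4, 6, 3]


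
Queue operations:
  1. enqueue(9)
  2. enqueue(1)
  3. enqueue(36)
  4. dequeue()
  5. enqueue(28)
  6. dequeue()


enqueue(9) -> [9]
enqueue(1) -> [9, 1]
enqueue(36) -> [9, 1, 36]
dequeue()->9, [1, 36]
enqueue(28) -> [1, 36, 28]
dequeue()->1, [36, 28]

Final queue: [36, 28]


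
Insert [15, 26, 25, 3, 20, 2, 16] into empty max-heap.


Insert 15: [15]
Insert 26: [26, 15]
Insert 25: [26, 15, 25]
Insert 3: [26, 15, 25, 3]
Insert 20: [26, 20, 25, 3, 15]
Insert 2: [26, 20, 25, 3, 15, 2]
Insert 16: [26, 20, 25, 3, 15, 2, 16]

Final heap: [26, 20, 25, 3, 15, 2, 16]


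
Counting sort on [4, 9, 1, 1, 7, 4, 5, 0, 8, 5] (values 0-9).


Input: [4, 9, 1, 1, 7, 4, 5, 0, 8, 5]
Counts: [1, 2, 0, 0, 2, 2, 0, 1, 1, 1]

Sorted: [0, 1, 1, 4, 4, 5, 5, 7, 8, 9]


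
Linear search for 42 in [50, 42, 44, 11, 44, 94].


i=0: 50!=42
i=1: 42==42 found!

Found at 1, 2 comps


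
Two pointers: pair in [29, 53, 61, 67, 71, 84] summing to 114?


lo=0(29)+hi=5(84)=113
lo=1(53)+hi=5(84)=137
lo=1(53)+hi=4(71)=124
lo=1(53)+hi=3(67)=120
lo=1(53)+hi=2(61)=114

Yes: 53+61=114


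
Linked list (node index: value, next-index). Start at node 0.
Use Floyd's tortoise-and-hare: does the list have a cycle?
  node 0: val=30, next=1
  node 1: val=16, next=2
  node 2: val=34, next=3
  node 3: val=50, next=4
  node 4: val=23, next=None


Floyd's tortoise (slow, +1) and hare (fast, +2):
  init: slow=0, fast=0
  step 1: slow=1, fast=2
  step 2: slow=2, fast=4
  step 3: fast -> None, no cycle

Cycle: no


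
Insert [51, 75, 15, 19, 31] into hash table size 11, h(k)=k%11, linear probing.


Insert 51: h=7 -> slot 7
Insert 75: h=9 -> slot 9
Insert 15: h=4 -> slot 4
Insert 19: h=8 -> slot 8
Insert 31: h=9, 1 probes -> slot 10

Table: [None, None, None, None, 15, None, None, 51, 19, 75, 31]


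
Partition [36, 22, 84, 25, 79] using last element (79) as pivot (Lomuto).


Pivot: 79
  36 <= 79: advance i (no swap)
  22 <= 79: advance i (no swap)
  25 <= 79: swap -> [36, 22, 25, 84, 79]
Place pivot at 3: [36, 22, 25, 79, 84]

Partitioned: [36, 22, 25, 79, 84]


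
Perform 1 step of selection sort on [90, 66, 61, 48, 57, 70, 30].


Initial: [90, 66, 61, 48, 57, 70, 30]
Step 1: min=30 at 6
  Swap: [30, 66, 61, 48, 57, 70, 90]

After 1 step: [30, 66, 61, 48, 57, 70, 90]


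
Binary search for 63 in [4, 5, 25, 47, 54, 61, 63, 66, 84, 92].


Step 1: lo=0, hi=9, mid=4, val=54
Step 2: lo=5, hi=9, mid=7, val=66
Step 3: lo=5, hi=6, mid=5, val=61
Step 4: lo=6, hi=6, mid=6, val=63

Found at index 6


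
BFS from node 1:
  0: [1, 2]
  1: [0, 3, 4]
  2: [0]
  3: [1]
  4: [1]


Visit 1, enqueue [0, 3, 4]
Visit 0, enqueue [2]
Visit 3, enqueue []
Visit 4, enqueue []
Visit 2, enqueue []

BFS order: [1, 0, 3, 4, 2]


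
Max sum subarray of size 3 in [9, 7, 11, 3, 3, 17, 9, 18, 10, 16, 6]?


[0:3]: 27
[1:4]: 21
[2:5]: 17
[3:6]: 23
[4:7]: 29
[5:8]: 44
[6:9]: 37
[7:10]: 44
[8:11]: 32

Max: 44 at [5:8]


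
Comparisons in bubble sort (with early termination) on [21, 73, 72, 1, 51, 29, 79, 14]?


Algorithm: bubble sort (with early termination)
Input: [21, 73, 72, 1, 51, 29, 79, 14]
Sorted: [1, 14, 21, 29, 51, 72, 73, 79]

28


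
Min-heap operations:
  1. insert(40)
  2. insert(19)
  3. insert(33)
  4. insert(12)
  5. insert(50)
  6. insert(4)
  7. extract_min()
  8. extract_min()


insert(40) -> [40]
insert(19) -> [19, 40]
insert(33) -> [19, 40, 33]
insert(12) -> [12, 19, 33, 40]
insert(50) -> [12, 19, 33, 40, 50]
insert(4) -> [4, 19, 12, 40, 50, 33]
extract_min()->4, [12, 19, 33, 40, 50]
extract_min()->12, [19, 40, 33, 50]

Final heap: [19, 40, 33, 50]


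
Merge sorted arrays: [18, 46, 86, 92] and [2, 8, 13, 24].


Take 2 from B
Take 8 from B
Take 13 from B
Take 18 from A
Take 24 from B

Merged: [2, 8, 13, 18, 24, 46, 86, 92]


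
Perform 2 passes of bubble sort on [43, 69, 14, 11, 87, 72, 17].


Initial: [43, 69, 14, 11, 87, 72, 17]
Pass 1: [43, 14, 11, 69, 72, 17, 87] (4 swaps)
Pass 2: [14, 11, 43, 69, 17, 72, 87] (3 swaps)

After 2 passes: [14, 11, 43, 69, 17, 72, 87]


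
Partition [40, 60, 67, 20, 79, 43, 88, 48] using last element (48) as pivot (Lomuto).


Pivot: 48
  40 <= 48: advance i (no swap)
  20 <= 48: swap -> [40, 20, 67, 60, 79, 43, 88, 48]
  43 <= 48: swap -> [40, 20, 43, 60, 79, 67, 88, 48]
Place pivot at 3: [40, 20, 43, 48, 79, 67, 88, 60]

Partitioned: [40, 20, 43, 48, 79, 67, 88, 60]


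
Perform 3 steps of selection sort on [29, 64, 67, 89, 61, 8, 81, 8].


Initial: [29, 64, 67, 89, 61, 8, 81, 8]
Step 1: min=8 at 5
  Swap: [8, 64, 67, 89, 61, 29, 81, 8]
Step 2: min=8 at 7
  Swap: [8, 8, 67, 89, 61, 29, 81, 64]
Step 3: min=29 at 5
  Swap: [8, 8, 29, 89, 61, 67, 81, 64]

After 3 steps: [8, 8, 29, 89, 61, 67, 81, 64]


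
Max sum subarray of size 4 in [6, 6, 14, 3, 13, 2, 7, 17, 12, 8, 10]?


[0:4]: 29
[1:5]: 36
[2:6]: 32
[3:7]: 25
[4:8]: 39
[5:9]: 38
[6:10]: 44
[7:11]: 47

Max: 47 at [7:11]


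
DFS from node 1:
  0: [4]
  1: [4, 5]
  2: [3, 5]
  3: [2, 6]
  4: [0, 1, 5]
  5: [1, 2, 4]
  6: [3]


Visit 1, push [5, 4]
Visit 4, push [5, 0]
Visit 0, push []
Visit 5, push [2]
Visit 2, push [3]
Visit 3, push [6]
Visit 6, push []

DFS order: [1, 4, 0, 5, 2, 3, 6]


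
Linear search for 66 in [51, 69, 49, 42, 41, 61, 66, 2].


i=0: 51!=66
i=1: 69!=66
i=2: 49!=66
i=3: 42!=66
i=4: 41!=66
i=5: 61!=66
i=6: 66==66 found!

Found at 6, 7 comps


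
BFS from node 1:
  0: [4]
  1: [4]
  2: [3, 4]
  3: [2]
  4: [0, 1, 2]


Visit 1, enqueue [4]
Visit 4, enqueue [0, 2]
Visit 0, enqueue []
Visit 2, enqueue [3]
Visit 3, enqueue []

BFS order: [1, 4, 0, 2, 3]


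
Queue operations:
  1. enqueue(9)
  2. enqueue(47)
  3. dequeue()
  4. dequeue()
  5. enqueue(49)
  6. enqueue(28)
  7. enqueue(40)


enqueue(9) -> [9]
enqueue(47) -> [9, 47]
dequeue()->9, [47]
dequeue()->47, []
enqueue(49) -> [49]
enqueue(28) -> [49, 28]
enqueue(40) -> [49, 28, 40]

Final queue: [49, 28, 40]


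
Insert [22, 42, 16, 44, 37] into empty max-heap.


Insert 22: [22]
Insert 42: [42, 22]
Insert 16: [42, 22, 16]
Insert 44: [44, 42, 16, 22]
Insert 37: [44, 42, 16, 22, 37]

Final heap: [44, 42, 16, 22, 37]


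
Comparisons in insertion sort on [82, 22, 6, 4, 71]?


Algorithm: insertion sort
Input: [82, 22, 6, 4, 71]
Sorted: [4, 6, 22, 71, 82]

8


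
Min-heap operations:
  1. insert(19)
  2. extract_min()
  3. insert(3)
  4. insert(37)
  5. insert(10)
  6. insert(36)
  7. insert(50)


insert(19) -> [19]
extract_min()->19, []
insert(3) -> [3]
insert(37) -> [3, 37]
insert(10) -> [3, 37, 10]
insert(36) -> [3, 36, 10, 37]
insert(50) -> [3, 36, 10, 37, 50]

Final heap: [3, 36, 10, 37, 50]


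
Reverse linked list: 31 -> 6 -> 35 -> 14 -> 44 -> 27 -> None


Step 1: curr=31, set curr.next=prev(None) | reversed so far: 31
Step 2: curr=6, set curr.next=prev(31) | reversed so far: 6 -> 31
Step 3: curr=35, set curr.next=prev(6) | reversed so far: 35 -> 6 -> 31
Step 4: curr=14, set curr.next=prev(35) | reversed so far: 14 -> 35 -> 6 -> 31
Step 5: curr=44, set curr.next=prev(14) | reversed so far: 44 -> 14 -> 35 -> 6 -> 31
Step 6: curr=27, set curr.next=prev(44) | reversed so far: 27 -> 44 -> 14 -> 35 -> 6 -> 31

27 -> 44 -> 14 -> 35 -> 6 -> 31 -> None


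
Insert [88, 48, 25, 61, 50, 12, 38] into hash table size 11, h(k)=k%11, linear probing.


Insert 88: h=0 -> slot 0
Insert 48: h=4 -> slot 4
Insert 25: h=3 -> slot 3
Insert 61: h=6 -> slot 6
Insert 50: h=6, 1 probes -> slot 7
Insert 12: h=1 -> slot 1
Insert 38: h=5 -> slot 5

Table: [88, 12, None, 25, 48, 38, 61, 50, None, None, None]


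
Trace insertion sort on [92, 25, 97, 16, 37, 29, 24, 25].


Initial: [92, 25, 97, 16, 37, 29, 24, 25]
Insert 25: [25, 92, 97, 16, 37, 29, 24, 25]
Insert 97: [25, 92, 97, 16, 37, 29, 24, 25]
Insert 16: [16, 25, 92, 97, 37, 29, 24, 25]
Insert 37: [16, 25, 37, 92, 97, 29, 24, 25]
Insert 29: [16, 25, 29, 37, 92, 97, 24, 25]
Insert 24: [16, 24, 25, 29, 37, 92, 97, 25]
Insert 25: [16, 24, 25, 25, 29, 37, 92, 97]

Sorted: [16, 24, 25, 25, 29, 37, 92, 97]


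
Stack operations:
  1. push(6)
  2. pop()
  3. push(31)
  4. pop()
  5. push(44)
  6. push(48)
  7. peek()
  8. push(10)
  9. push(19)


push(6) -> [6]
pop()->6, []
push(31) -> [31]
pop()->31, []
push(44) -> [44]
push(48) -> [44, 48]
peek()->48
push(10) -> [44, 48, 10]
push(19) -> [44, 48, 10, 19]

Final stack: [44, 48, 10, 19]


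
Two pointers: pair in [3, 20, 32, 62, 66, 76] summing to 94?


lo=0(3)+hi=5(76)=79
lo=1(20)+hi=5(76)=96
lo=1(20)+hi=4(66)=86
lo=2(32)+hi=4(66)=98
lo=2(32)+hi=3(62)=94

Yes: 32+62=94


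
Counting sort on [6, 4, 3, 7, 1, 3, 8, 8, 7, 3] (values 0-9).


Input: [6, 4, 3, 7, 1, 3, 8, 8, 7, 3]
Counts: [0, 1, 0, 3, 1, 0, 1, 2, 2, 0]

Sorted: [1, 3, 3, 3, 4, 6, 7, 7, 8, 8]


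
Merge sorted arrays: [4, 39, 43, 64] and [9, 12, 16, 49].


Take 4 from A
Take 9 from B
Take 12 from B
Take 16 from B
Take 39 from A
Take 43 from A
Take 49 from B

Merged: [4, 9, 12, 16, 39, 43, 49, 64]


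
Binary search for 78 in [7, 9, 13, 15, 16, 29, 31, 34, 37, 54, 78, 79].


Step 1: lo=0, hi=11, mid=5, val=29
Step 2: lo=6, hi=11, mid=8, val=37
Step 3: lo=9, hi=11, mid=10, val=78

Found at index 10


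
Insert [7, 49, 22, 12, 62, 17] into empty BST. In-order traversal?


Insert 7: root
Insert 49: R from 7
Insert 22: R from 7 -> L from 49
Insert 12: R from 7 -> L from 49 -> L from 22
Insert 62: R from 7 -> R from 49
Insert 17: R from 7 -> L from 49 -> L from 22 -> R from 12

In-order: [7, 12, 17, 22, 49, 62]


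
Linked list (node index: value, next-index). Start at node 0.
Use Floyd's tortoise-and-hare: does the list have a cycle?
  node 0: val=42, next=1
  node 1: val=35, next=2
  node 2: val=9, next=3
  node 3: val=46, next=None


Floyd's tortoise (slow, +1) and hare (fast, +2):
  init: slow=0, fast=0
  step 1: slow=1, fast=2
  step 2: fast 2->3->None, no cycle

Cycle: no


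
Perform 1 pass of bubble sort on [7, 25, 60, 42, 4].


Initial: [7, 25, 60, 42, 4]
Pass 1: [7, 25, 42, 4, 60] (2 swaps)

After 1 pass: [7, 25, 42, 4, 60]


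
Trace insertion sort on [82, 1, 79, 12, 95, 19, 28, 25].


Initial: [82, 1, 79, 12, 95, 19, 28, 25]
Insert 1: [1, 82, 79, 12, 95, 19, 28, 25]
Insert 79: [1, 79, 82, 12, 95, 19, 28, 25]
Insert 12: [1, 12, 79, 82, 95, 19, 28, 25]
Insert 95: [1, 12, 79, 82, 95, 19, 28, 25]
Insert 19: [1, 12, 19, 79, 82, 95, 28, 25]
Insert 28: [1, 12, 19, 28, 79, 82, 95, 25]
Insert 25: [1, 12, 19, 25, 28, 79, 82, 95]

Sorted: [1, 12, 19, 25, 28, 79, 82, 95]


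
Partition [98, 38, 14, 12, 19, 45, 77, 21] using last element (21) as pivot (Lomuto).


Pivot: 21
  14 <= 21: swap -> [14, 38, 98, 12, 19, 45, 77, 21]
  12 <= 21: swap -> [14, 12, 98, 38, 19, 45, 77, 21]
  19 <= 21: swap -> [14, 12, 19, 38, 98, 45, 77, 21]
Place pivot at 3: [14, 12, 19, 21, 98, 45, 77, 38]

Partitioned: [14, 12, 19, 21, 98, 45, 77, 38]


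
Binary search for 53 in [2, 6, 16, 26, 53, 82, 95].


Step 1: lo=0, hi=6, mid=3, val=26
Step 2: lo=4, hi=6, mid=5, val=82
Step 3: lo=4, hi=4, mid=4, val=53

Found at index 4


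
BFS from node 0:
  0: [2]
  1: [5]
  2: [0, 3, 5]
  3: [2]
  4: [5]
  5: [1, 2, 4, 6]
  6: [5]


Visit 0, enqueue [2]
Visit 2, enqueue [3, 5]
Visit 3, enqueue []
Visit 5, enqueue [1, 4, 6]
Visit 1, enqueue []
Visit 4, enqueue []
Visit 6, enqueue []

BFS order: [0, 2, 3, 5, 1, 4, 6]


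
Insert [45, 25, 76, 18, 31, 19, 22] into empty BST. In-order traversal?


Insert 45: root
Insert 25: L from 45
Insert 76: R from 45
Insert 18: L from 45 -> L from 25
Insert 31: L from 45 -> R from 25
Insert 19: L from 45 -> L from 25 -> R from 18
Insert 22: L from 45 -> L from 25 -> R from 18 -> R from 19

In-order: [18, 19, 22, 25, 31, 45, 76]


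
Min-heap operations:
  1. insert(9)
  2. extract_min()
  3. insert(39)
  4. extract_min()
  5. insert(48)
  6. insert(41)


insert(9) -> [9]
extract_min()->9, []
insert(39) -> [39]
extract_min()->39, []
insert(48) -> [48]
insert(41) -> [41, 48]

Final heap: [41, 48]


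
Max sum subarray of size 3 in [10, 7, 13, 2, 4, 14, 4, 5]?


[0:3]: 30
[1:4]: 22
[2:5]: 19
[3:6]: 20
[4:7]: 22
[5:8]: 23

Max: 30 at [0:3]


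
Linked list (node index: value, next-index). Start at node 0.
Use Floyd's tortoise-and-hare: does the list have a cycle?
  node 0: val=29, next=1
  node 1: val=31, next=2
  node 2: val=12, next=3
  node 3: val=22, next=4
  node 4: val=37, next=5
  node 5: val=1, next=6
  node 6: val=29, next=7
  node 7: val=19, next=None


Floyd's tortoise (slow, +1) and hare (fast, +2):
  init: slow=0, fast=0
  step 1: slow=1, fast=2
  step 2: slow=2, fast=4
  step 3: slow=3, fast=6
  step 4: fast 6->7->None, no cycle

Cycle: no


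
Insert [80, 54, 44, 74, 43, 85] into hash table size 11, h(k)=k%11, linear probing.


Insert 80: h=3 -> slot 3
Insert 54: h=10 -> slot 10
Insert 44: h=0 -> slot 0
Insert 74: h=8 -> slot 8
Insert 43: h=10, 2 probes -> slot 1
Insert 85: h=8, 1 probes -> slot 9

Table: [44, 43, None, 80, None, None, None, None, 74, 85, 54]


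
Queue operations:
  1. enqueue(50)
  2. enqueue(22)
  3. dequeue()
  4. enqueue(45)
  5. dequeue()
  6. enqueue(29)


enqueue(50) -> [50]
enqueue(22) -> [50, 22]
dequeue()->50, [22]
enqueue(45) -> [22, 45]
dequeue()->22, [45]
enqueue(29) -> [45, 29]

Final queue: [45, 29]


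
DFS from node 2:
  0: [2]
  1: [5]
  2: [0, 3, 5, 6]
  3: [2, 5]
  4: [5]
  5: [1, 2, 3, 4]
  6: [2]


Visit 2, push [6, 5, 3, 0]
Visit 0, push []
Visit 3, push [5]
Visit 5, push [4, 1]
Visit 1, push []
Visit 4, push []
Visit 6, push []

DFS order: [2, 0, 3, 5, 1, 4, 6]


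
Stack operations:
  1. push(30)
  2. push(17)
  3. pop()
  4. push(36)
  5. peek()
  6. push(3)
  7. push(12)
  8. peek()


push(30) -> [30]
push(17) -> [30, 17]
pop()->17, [30]
push(36) -> [30, 36]
peek()->36
push(3) -> [30, 36, 3]
push(12) -> [30, 36, 3, 12]
peek()->12

Final stack: [30, 36, 3, 12]


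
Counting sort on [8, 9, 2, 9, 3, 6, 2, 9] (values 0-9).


Input: [8, 9, 2, 9, 3, 6, 2, 9]
Counts: [0, 0, 2, 1, 0, 0, 1, 0, 1, 3]

Sorted: [2, 2, 3, 6, 8, 9, 9, 9]


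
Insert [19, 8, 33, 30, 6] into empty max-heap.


Insert 19: [19]
Insert 8: [19, 8]
Insert 33: [33, 8, 19]
Insert 30: [33, 30, 19, 8]
Insert 6: [33, 30, 19, 8, 6]

Final heap: [33, 30, 19, 8, 6]


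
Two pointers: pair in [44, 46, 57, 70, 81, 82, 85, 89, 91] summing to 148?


lo=0(44)+hi=8(91)=135
lo=1(46)+hi=8(91)=137
lo=2(57)+hi=8(91)=148

Yes: 57+91=148


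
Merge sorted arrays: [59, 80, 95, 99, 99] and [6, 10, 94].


Take 6 from B
Take 10 from B
Take 59 from A
Take 80 from A
Take 94 from B

Merged: [6, 10, 59, 80, 94, 95, 99, 99]


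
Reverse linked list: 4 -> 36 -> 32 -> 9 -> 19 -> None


Step 1: curr=4, set curr.next=prev(None) | reversed so far: 4
Step 2: curr=36, set curr.next=prev(4) | reversed so far: 36 -> 4
Step 3: curr=32, set curr.next=prev(36) | reversed so far: 32 -> 36 -> 4
Step 4: curr=9, set curr.next=prev(32) | reversed so far: 9 -> 32 -> 36 -> 4
Step 5: curr=19, set curr.next=prev(9) | reversed so far: 19 -> 9 -> 32 -> 36 -> 4

19 -> 9 -> 32 -> 36 -> 4 -> None


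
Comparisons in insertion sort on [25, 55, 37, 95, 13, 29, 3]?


Algorithm: insertion sort
Input: [25, 55, 37, 95, 13, 29, 3]
Sorted: [3, 13, 25, 29, 37, 55, 95]

18


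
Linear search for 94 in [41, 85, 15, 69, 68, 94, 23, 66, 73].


i=0: 41!=94
i=1: 85!=94
i=2: 15!=94
i=3: 69!=94
i=4: 68!=94
i=5: 94==94 found!

Found at 5, 6 comps


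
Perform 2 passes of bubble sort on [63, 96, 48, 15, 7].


Initial: [63, 96, 48, 15, 7]
Pass 1: [63, 48, 15, 7, 96] (3 swaps)
Pass 2: [48, 15, 7, 63, 96] (3 swaps)

After 2 passes: [48, 15, 7, 63, 96]


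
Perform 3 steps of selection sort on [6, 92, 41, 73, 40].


Initial: [6, 92, 41, 73, 40]
Step 1: min=6 at 0
  Swap: [6, 92, 41, 73, 40]
Step 2: min=40 at 4
  Swap: [6, 40, 41, 73, 92]
Step 3: min=41 at 2
  Swap: [6, 40, 41, 73, 92]

After 3 steps: [6, 40, 41, 73, 92]


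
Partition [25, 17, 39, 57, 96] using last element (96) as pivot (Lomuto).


Pivot: 96
  25 <= 96: advance i (no swap)
  17 <= 96: advance i (no swap)
  39 <= 96: advance i (no swap)
  57 <= 96: advance i (no swap)
Place pivot at 4: [25, 17, 39, 57, 96]

Partitioned: [25, 17, 39, 57, 96]


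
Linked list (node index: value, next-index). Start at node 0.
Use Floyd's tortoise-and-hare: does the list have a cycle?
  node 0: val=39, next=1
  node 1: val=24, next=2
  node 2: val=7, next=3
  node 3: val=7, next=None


Floyd's tortoise (slow, +1) and hare (fast, +2):
  init: slow=0, fast=0
  step 1: slow=1, fast=2
  step 2: fast 2->3->None, no cycle

Cycle: no


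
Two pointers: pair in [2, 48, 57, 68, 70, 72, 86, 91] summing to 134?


lo=0(2)+hi=7(91)=93
lo=1(48)+hi=7(91)=139
lo=1(48)+hi=6(86)=134

Yes: 48+86=134


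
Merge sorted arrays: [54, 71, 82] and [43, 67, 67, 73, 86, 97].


Take 43 from B
Take 54 from A
Take 67 from B
Take 67 from B
Take 71 from A
Take 73 from B
Take 82 from A

Merged: [43, 54, 67, 67, 71, 73, 82, 86, 97]


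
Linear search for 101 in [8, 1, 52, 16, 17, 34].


i=0: 8!=101
i=1: 1!=101
i=2: 52!=101
i=3: 16!=101
i=4: 17!=101
i=5: 34!=101

Not found, 6 comps


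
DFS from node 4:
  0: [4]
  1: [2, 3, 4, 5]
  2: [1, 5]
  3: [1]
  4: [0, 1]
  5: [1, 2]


Visit 4, push [1, 0]
Visit 0, push []
Visit 1, push [5, 3, 2]
Visit 2, push [5]
Visit 5, push []
Visit 3, push []

DFS order: [4, 0, 1, 2, 5, 3]


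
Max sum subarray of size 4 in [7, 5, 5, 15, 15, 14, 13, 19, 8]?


[0:4]: 32
[1:5]: 40
[2:6]: 49
[3:7]: 57
[4:8]: 61
[5:9]: 54

Max: 61 at [4:8]


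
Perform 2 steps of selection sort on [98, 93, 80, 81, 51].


Initial: [98, 93, 80, 81, 51]
Step 1: min=51 at 4
  Swap: [51, 93, 80, 81, 98]
Step 2: min=80 at 2
  Swap: [51, 80, 93, 81, 98]

After 2 steps: [51, 80, 93, 81, 98]


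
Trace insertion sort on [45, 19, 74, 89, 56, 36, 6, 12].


Initial: [45, 19, 74, 89, 56, 36, 6, 12]
Insert 19: [19, 45, 74, 89, 56, 36, 6, 12]
Insert 74: [19, 45, 74, 89, 56, 36, 6, 12]
Insert 89: [19, 45, 74, 89, 56, 36, 6, 12]
Insert 56: [19, 45, 56, 74, 89, 36, 6, 12]
Insert 36: [19, 36, 45, 56, 74, 89, 6, 12]
Insert 6: [6, 19, 36, 45, 56, 74, 89, 12]
Insert 12: [6, 12, 19, 36, 45, 56, 74, 89]

Sorted: [6, 12, 19, 36, 45, 56, 74, 89]


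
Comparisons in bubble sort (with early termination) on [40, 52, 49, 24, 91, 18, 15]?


Algorithm: bubble sort (with early termination)
Input: [40, 52, 49, 24, 91, 18, 15]
Sorted: [15, 18, 24, 40, 49, 52, 91]

21


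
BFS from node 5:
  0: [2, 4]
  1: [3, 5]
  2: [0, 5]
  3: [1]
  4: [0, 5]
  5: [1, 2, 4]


Visit 5, enqueue [1, 2, 4]
Visit 1, enqueue [3]
Visit 2, enqueue [0]
Visit 4, enqueue []
Visit 3, enqueue []
Visit 0, enqueue []

BFS order: [5, 1, 2, 4, 3, 0]


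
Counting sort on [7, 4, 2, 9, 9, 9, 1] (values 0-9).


Input: [7, 4, 2, 9, 9, 9, 1]
Counts: [0, 1, 1, 0, 1, 0, 0, 1, 0, 3]

Sorted: [1, 2, 4, 7, 9, 9, 9]


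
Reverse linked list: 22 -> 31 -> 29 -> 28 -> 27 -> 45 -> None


Step 1: curr=22, set curr.next=prev(None) | reversed so far: 22
Step 2: curr=31, set curr.next=prev(22) | reversed so far: 31 -> 22
Step 3: curr=29, set curr.next=prev(31) | reversed so far: 29 -> 31 -> 22
Step 4: curr=28, set curr.next=prev(29) | reversed so far: 28 -> 29 -> 31 -> 22
Step 5: curr=27, set curr.next=prev(28) | reversed so far: 27 -> 28 -> 29 -> 31 -> 22
Step 6: curr=45, set curr.next=prev(27) | reversed so far: 45 -> 27 -> 28 -> 29 -> 31 -> 22

45 -> 27 -> 28 -> 29 -> 31 -> 22 -> None
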